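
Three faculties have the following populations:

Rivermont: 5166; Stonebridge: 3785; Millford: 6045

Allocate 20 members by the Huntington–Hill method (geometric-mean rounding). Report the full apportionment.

Rivermont 7, Stonebridge 5, Millford 8

With divisor 755: modified quotas Rivermont 6.842, Stonebridge 5.013, Millford 8.007.
Geometric-mean thresholds: Rivermont √(6·7)=6.481, Stonebridge √(5·6)=5.477, Millford √(8·9)=8.485.
Each quota rounded against its threshold gives Rivermont 7, Stonebridge 5, Millford 8 (total 20).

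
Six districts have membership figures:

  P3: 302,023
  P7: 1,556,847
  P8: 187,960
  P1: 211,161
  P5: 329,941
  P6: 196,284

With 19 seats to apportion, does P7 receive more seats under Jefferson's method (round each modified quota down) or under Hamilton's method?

Jefferson: P3 2, P7 12, P8 1, P1 1, P5 2, P6 1.
Hamilton: P3 2, P7 11, P8 1, P1 2, P5 2, P6 1.
P7 gets 12 under Jefferson and 11 under Hamilton.

Jefferson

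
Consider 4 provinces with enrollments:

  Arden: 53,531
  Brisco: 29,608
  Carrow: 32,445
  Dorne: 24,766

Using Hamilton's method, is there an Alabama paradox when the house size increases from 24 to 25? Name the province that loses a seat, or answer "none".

At 24 seats: Arden 9, Brisco 5, Carrow 6, Dorne 4.
At 25 seats: Arden 10, Brisco 5, Carrow 6, Dorne 4.
No province's allocation decreased.

none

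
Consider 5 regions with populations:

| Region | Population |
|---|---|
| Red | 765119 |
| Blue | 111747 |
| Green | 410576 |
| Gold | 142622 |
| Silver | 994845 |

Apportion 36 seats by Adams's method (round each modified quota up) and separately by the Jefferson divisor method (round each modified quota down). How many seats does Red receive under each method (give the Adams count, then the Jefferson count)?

Adams: Red 11, Blue 2, Green 6, Gold 3, Silver 14.
Jefferson: Red 12, Blue 1, Green 6, Gold 2, Silver 15.
Red gets 11 under Adams and 12 under Jefferson.

11 and 12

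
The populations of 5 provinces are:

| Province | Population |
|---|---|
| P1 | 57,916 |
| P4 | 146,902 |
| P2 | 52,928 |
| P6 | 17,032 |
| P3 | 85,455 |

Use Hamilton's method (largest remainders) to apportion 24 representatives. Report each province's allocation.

P1 4, P4 10, P2 3, P6 1, P3 6

Standard divisor: 360233 ÷ 24 ≈ 15009.708.
Standard quotas: P1 3.8586, P4 9.7871, P2 3.5263, P6 1.1347, P3 5.6933.
Lower quotas: P1 3, P4 9, P2 3, P6 1, P3 5 (sum 21, leaving 3 seats).
Remainders in descending order: P1 0.8586, P4 0.7871, P3 0.6933, P2 0.5263, P6 0.1347.
Largest remainders: P1, P4, P3 receive the extra seats.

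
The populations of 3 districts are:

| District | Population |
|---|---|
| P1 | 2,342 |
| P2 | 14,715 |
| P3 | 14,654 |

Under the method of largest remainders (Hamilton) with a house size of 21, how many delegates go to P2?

Total 31711; standard divisor 31711/21 ≈ 1510.048.
Standard quotas: P1 1.5509, P2 9.7447, P3 9.7043.
Lower quotas: P1 1, P2 9, P3 9 (sum 19, leaving 2 seats).
Remainders in descending order: P2 0.7447, P3 0.7043, P1 0.5509.
Largest remainders: P2, P3 receive the extra seats.
P2 receives 10.

10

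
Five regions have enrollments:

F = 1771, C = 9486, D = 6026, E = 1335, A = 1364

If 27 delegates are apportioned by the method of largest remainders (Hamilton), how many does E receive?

2

Standard divisor: 19982 ÷ 27 ≈ 740.074.
Standard quotas: F 2.3930, C 12.8176, D 8.1424, E 1.8039, A 1.8431.
Lower quotas: F 2, C 12, D 8, E 1, A 1 (sum 24, leaving 3 seats).
Remainders in descending order: A 0.8431, C 0.8176, E 0.8039, F 0.3930, D 0.1424.
Largest remainders: A, C, E receive the extra seats.
E receives 2.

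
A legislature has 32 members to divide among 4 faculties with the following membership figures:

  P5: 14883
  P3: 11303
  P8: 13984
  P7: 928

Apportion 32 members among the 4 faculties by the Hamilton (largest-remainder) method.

P5 11, P3 9, P8 11, P7 1

The standard divisor is 41098/32 ≈ 1284.312.
Standard quotas: P5 11.5883, P3 8.8008, P8 10.8883, P7 0.7226.
Lower quotas: P5 11, P3 8, P8 10, P7 0 (sum 29, leaving 3 seats).
Remainders in descending order: P8 0.8883, P3 0.8008, P7 0.7226, P5 0.5883.
Largest remainders: P8, P3, P7 receive the extra seats.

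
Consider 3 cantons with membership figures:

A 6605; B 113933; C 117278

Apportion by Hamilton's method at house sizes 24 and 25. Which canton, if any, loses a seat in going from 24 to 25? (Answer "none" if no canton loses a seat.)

none

At 24 seats: A 1, B 11, C 12.
At 25 seats: A 1, B 12, C 12.
No canton's allocation decreased.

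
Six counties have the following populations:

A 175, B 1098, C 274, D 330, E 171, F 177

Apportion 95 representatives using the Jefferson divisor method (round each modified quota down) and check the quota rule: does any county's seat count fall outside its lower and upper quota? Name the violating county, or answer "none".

B

Standard quotas: A 7.472, B 46.881, C 11.699, D 14.090, E 7.301, F 7.557.
Jefferson allocation: A 7, B 48, C 12, D 14, E 7, F 7.
B has quota 46.881 (lower 46, upper 47) but receives 48 — outside the quota interval.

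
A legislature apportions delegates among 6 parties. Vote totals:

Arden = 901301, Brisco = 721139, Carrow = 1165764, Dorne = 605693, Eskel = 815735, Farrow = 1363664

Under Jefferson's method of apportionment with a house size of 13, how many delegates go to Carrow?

Standard divisor 5573296/13 ≈ 428715.077; standard quotas: Arden 2.102, Brisco 1.682, Carrow 2.719, Dorne 1.413, Eskel 1.903, Farrow 3.181.
Rounding down gives 2, 1, 2, 1, 1, 3 = 10 seats, so the divisor must be adjusted.
With modified divisor 350700: modified quotas Arden 2.570, Brisco 2.056, Carrow 3.324, Dorne 1.727, Eskel 2.326, Farrow 3.888.
Rounding down: Arden 2, Brisco 2, Carrow 3, Dorne 1, Eskel 2, Farrow 3 (total 13).
Carrow receives 3.

3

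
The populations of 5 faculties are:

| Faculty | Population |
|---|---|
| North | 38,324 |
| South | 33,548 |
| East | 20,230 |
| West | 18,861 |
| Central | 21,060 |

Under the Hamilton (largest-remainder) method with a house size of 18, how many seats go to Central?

3

Total 132023; standard divisor 132023/18 ≈ 7334.611.
Standard quotas: North 5.2251, South 4.5739, East 2.7582, West 2.5715, Central 2.8713.
Lower quotas: North 5, South 4, East 2, West 2, Central 2 (sum 15, leaving 3 seats).
Remainders in descending order: Central 0.8713, East 0.7582, South 0.5739, West 0.5715, North 0.2251.
Largest remainders: Central, East, South receive the extra seats.
Central receives 3.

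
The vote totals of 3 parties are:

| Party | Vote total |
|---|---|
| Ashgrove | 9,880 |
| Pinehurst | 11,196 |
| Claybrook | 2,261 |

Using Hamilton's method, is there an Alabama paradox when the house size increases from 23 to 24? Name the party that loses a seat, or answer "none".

At 23 seats: Ashgrove 10, Pinehurst 11, Claybrook 2.
At 24 seats: Ashgrove 10, Pinehurst 12, Claybrook 2.
No party's allocation decreased.

none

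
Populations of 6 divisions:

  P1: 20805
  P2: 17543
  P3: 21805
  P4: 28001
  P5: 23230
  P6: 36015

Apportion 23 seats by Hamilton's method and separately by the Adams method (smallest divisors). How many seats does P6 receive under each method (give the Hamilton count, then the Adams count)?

6 and 5

Hamilton: P1 3, P2 3, P3 3, P4 4, P5 4, P6 6.
Adams: P1 3, P2 3, P3 4, P4 4, P5 4, P6 5.
P6 gets 6 under Hamilton and 5 under Adams.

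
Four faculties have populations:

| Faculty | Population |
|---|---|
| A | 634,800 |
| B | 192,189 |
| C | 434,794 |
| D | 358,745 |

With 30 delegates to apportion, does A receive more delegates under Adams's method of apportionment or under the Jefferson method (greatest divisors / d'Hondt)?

Jefferson

Adams: A 11, B 4, C 8, D 7.
Jefferson: A 12, B 3, C 8, D 7.
A gets 11 under Adams and 12 under Jefferson.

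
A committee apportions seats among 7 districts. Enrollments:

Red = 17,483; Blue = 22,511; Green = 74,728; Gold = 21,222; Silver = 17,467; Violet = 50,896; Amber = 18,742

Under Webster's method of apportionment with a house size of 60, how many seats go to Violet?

Standard divisor 223049/60 ≈ 3717.483; standard quotas: Red 4.703, Blue 6.055, Green 20.102, Gold 5.709, Silver 4.699, Violet 13.691, Amber 5.042.
Rounding to the nearest integer gives 5, 6, 20, 6, 5, 14, 5 = 61 seats, so the divisor must be adjusted.
With modified divisor 3800: modified quotas Red 4.601, Blue 5.924, Green 19.665, Gold 5.585, Silver 4.597, Violet 13.394, Amber 4.932.
Rounding to the nearest integer: Red 5, Blue 6, Green 20, Gold 6, Silver 5, Violet 13, Amber 5 (total 60).
Violet receives 13.

13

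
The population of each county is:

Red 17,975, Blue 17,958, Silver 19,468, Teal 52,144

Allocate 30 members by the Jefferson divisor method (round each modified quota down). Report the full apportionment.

Standard divisor 107545/30 ≈ 3584.833; standard quotas: Red 5.014, Blue 5.009, Silver 5.431, Teal 14.546.
Rounding down gives 5, 5, 5, 14 = 29 seats, so the divisor must be adjusted.
With modified divisor 3400: modified quotas Red 5.287, Blue 5.282, Silver 5.726, Teal 15.336.
Rounding down: Red 5, Blue 5, Silver 5, Teal 15 (total 30).

Red=5, Blue=5, Silver=5, Teal=15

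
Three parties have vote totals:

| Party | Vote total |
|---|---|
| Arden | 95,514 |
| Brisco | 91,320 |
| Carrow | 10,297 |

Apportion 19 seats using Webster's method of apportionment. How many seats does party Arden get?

9

Standard divisor 197131/19 ≈ 10375.316; standard quotas: Arden 9.206, Brisco 8.802, Carrow 0.992.
Rounding to the nearest integer gives Arden 9, Brisco 9, Carrow 1 — total 19, matching the house size, so no adjustment is needed.
Arden receives 9.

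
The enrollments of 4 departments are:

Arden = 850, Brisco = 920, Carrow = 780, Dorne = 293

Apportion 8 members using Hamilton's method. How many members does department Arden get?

2

The standard divisor is 2843/8 ≈ 355.375.
Standard quotas: Arden 2.392, Brisco 2.589, Carrow 2.195, Dorne 0.824.
Lower quotas: Arden 2, Brisco 2, Carrow 2, Dorne 0 (sum 6, leaving 2 seats).
Remainders in descending order: Dorne 0.824, Brisco 0.589, Arden 0.392, Carrow 0.195.
The surplus seats go to Dorne, Brisco.
Arden receives 2.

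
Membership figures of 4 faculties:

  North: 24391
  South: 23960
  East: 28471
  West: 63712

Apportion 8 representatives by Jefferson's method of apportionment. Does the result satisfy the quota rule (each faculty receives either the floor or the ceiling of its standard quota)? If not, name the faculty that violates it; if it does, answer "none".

Standard quotas: North 1.388, South 1.364, East 1.621, West 3.627.
Jefferson allocation: North 1, South 1, East 2, West 4.
Every allocation lies between the lower and upper quota.

none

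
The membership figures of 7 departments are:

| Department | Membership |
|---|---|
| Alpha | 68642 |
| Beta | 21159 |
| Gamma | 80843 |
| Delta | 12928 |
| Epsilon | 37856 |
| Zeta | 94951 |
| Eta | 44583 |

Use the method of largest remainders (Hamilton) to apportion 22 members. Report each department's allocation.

Standard divisor: 360962 ÷ 22 ≈ 16407.364.
Standard quotas: Alpha 4.1836, Beta 1.2896, Gamma 4.9272, Delta 0.7879, Epsilon 2.3073, Zeta 5.7871, Eta 2.7173.
Lower quotas: Alpha 4, Beta 1, Gamma 4, Delta 0, Epsilon 2, Zeta 5, Eta 2 (sum 18, leaving 4 seats).
Remainders in descending order: Gamma 0.9272, Delta 0.7879, Zeta 0.7871, Eta 0.7173, Epsilon 0.3073, Beta 0.2896, Alpha 0.1836.
Largest remainders: Gamma, Delta, Zeta, Eta receive the extra seats.

Alpha=4; Beta=1; Gamma=5; Delta=1; Epsilon=2; Zeta=6; Eta=3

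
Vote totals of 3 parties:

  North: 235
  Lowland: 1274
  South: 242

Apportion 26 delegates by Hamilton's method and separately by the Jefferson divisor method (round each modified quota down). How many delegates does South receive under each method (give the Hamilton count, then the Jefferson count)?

4 and 3

Hamilton: North 3, Lowland 19, South 4.
Jefferson: North 3, Lowland 20, South 3.
South gets 4 under Hamilton and 3 under Jefferson.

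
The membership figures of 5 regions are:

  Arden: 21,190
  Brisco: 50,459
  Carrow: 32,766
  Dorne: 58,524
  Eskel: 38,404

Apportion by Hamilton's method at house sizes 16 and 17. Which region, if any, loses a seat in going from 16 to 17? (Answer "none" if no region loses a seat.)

At 16 seats: Arden 2, Brisco 4, Carrow 2, Dorne 5, Eskel 3.
At 17 seats: Arden 2, Brisco 4, Carrow 3, Dorne 5, Eskel 3.
No region's allocation decreased.

none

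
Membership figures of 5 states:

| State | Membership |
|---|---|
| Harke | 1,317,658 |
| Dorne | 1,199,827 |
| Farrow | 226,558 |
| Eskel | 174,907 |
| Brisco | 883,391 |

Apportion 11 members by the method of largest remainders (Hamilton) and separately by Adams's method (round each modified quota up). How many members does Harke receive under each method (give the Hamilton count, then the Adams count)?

Hamilton: Harke 4, Dorne 3, Farrow 1, Eskel 0, Brisco 3.
Adams: Harke 3, Dorne 3, Farrow 1, Eskel 1, Brisco 3.
Harke gets 4 under Hamilton and 3 under Adams.

4 and 3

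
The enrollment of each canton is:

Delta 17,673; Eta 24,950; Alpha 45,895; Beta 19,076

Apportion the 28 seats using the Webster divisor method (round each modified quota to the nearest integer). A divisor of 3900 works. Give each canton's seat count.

Delta=5, Eta=6, Alpha=12, Beta=5

With modified divisor 3900: modified quotas Delta 4.532, Eta 6.397, Alpha 11.768, Beta 4.891.
Rounding to the nearest integer: Delta 5, Eta 6, Alpha 12, Beta 5 (total 28).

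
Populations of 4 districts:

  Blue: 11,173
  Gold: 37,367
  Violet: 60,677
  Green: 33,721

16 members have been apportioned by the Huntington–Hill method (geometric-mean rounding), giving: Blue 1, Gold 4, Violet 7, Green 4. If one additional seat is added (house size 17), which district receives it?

Gold

Priority for the next seat is population ÷ (√(s·(s+1))).
Priorities: Blue 7900.504, Gold 8355.515, Violet 8108.305, Green 7540.245.
Highest priority: Gold.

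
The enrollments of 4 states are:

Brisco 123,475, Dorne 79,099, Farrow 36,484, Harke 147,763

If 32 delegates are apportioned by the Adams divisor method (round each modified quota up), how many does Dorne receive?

7

Standard divisor 386821/32 ≈ 12088.156; standard quotas: Brisco 10.215, Dorne 6.544, Farrow 3.018, Harke 12.224.
Rounding up gives 11, 7, 4, 13 = 35 seats, so the divisor must be adjusted.
With modified divisor 12800: modified quotas Brisco 9.646, Dorne 6.180, Farrow 2.850, Harke 11.544.
Rounding up: Brisco 10, Dorne 7, Farrow 3, Harke 12 (total 32).
Dorne receives 7.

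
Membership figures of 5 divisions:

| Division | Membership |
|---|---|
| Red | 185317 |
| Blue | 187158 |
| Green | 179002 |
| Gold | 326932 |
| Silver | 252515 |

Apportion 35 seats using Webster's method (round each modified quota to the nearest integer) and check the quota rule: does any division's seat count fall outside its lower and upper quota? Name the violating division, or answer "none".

none

Standard quotas: Red 5.735, Blue 5.792, Green 5.540, Gold 10.118, Silver 7.815.
Webster allocation: Red 6, Blue 6, Green 5, Gold 10, Silver 8.
Every allocation lies between the lower and upper quota.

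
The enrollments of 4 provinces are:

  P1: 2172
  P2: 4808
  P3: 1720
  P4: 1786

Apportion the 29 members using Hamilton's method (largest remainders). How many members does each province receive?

P1 6, P2 13, P3 5, P4 5

Total 10486; standard divisor 10486/29 ≈ 361.586.
Standard quotas: P1 6.007, P2 13.297, P3 4.757, P4 4.939.
Lower quotas: P1 6, P2 13, P3 4, P4 4 (sum 27, leaving 2 seats).
Remainders in descending order: P4 0.939, P3 0.757, P2 0.297, P1 0.007.
Largest remainders: P4, P3 receive the extra seats.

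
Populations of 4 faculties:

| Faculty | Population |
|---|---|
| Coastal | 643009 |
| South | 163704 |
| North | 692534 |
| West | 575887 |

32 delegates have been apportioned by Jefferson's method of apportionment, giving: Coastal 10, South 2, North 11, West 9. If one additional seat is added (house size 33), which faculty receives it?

Priority for the next seat is population ÷ (current seats + 1).
Priorities: Coastal 58455.364, South 54568.000, North 57711.167, West 57588.700.
Highest priority: Coastal.

Coastal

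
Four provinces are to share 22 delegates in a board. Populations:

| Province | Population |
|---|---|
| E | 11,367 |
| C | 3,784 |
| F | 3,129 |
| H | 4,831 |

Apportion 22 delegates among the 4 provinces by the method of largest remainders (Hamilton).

E 11, C 4, F 3, H 4

Total 23111; standard divisor 23111/22 ≈ 1050.5.
Standard quotas: E 10.8206, C 3.6021, F 2.9786, H 4.5988.
Lower quotas: E 10, C 3, F 2, H 4 (sum 19, leaving 3 seats).
Remainders in descending order: F 0.9786, E 0.8206, C 0.6021, H 0.5988.
Largest remainders: F, E, C receive the extra seats.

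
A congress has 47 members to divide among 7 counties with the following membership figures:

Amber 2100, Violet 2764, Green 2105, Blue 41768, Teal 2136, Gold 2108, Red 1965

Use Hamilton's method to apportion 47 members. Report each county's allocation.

Amber=2; Violet=2; Green=2; Blue=36; Teal=2; Gold=2; Red=1

Standard divisor: 54946 ÷ 47 ≈ 1169.064.
Standard quotas: Amber 1.7963, Violet 2.3643, Green 1.8006, Blue 35.7277, Teal 1.8271, Gold 1.8032, Red 1.6808.
Lower quotas: Amber 1, Violet 2, Green 1, Blue 35, Teal 1, Gold 1, Red 1 (sum 42, leaving 5 seats).
Remainders in descending order: Teal 0.8271, Gold 0.8032, Green 0.8006, Amber 0.7963, Blue 0.7277, Red 0.6808, Violet 0.3643.
Largest remainders: Teal, Gold, Green, Amber, Blue receive the extra seats.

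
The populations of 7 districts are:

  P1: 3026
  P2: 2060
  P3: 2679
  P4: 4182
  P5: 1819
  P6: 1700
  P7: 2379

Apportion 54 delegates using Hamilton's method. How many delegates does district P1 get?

9

The standard divisor is 17845/54 ≈ 330.463.
Standard quotas: P1 9.157, P2 6.234, P3 8.107, P4 12.655, P5 5.504, P6 5.144, P7 7.199.
Lower quotas: P1 9, P2 6, P3 8, P4 12, P5 5, P6 5, P7 7 (sum 52, leaving 2 seats).
Remainders in descending order: P4 0.655, P5 0.504, P2 0.234, P7 0.199, P1 0.157, P6 0.144, P3 0.107.
The surplus seats go to P4, P5.
P1 receives 9.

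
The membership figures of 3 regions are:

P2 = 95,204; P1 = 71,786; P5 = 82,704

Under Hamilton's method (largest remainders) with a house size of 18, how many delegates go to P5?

6

The standard divisor is 249694/18 ≈ 13871.889.
Standard quotas: P2 6.8631, P1 5.1749, P5 5.9620.
Lower quotas: P2 6, P1 5, P5 5 (sum 16, leaving 2 seats).
Remainders in descending order: P5 0.9620, P2 0.8631, P1 0.1749.
Largest remainders: P5, P2 receive the extra seats.
P5 receives 6.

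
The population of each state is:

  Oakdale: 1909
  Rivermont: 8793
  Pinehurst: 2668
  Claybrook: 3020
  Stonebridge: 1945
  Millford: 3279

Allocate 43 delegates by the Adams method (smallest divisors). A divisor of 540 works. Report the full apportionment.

Oakdale 4, Rivermont 17, Pinehurst 5, Claybrook 6, Stonebridge 4, Millford 7

With modified divisor 540: modified quotas Oakdale 3.535, Rivermont 16.283, Pinehurst 4.941, Claybrook 5.593, Stonebridge 3.602, Millford 6.072.
Rounding up: Oakdale 4, Rivermont 17, Pinehurst 5, Claybrook 6, Stonebridge 4, Millford 7 (total 43).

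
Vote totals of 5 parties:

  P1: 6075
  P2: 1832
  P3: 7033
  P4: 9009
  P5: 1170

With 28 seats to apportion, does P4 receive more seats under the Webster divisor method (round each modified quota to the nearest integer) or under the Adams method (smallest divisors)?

Webster: P1 7, P2 2, P3 8, P4 10, P5 1.
Adams: P1 7, P2 2, P3 8, P4 9, P5 2.
P4 gets 10 under Webster and 9 under Adams.

Webster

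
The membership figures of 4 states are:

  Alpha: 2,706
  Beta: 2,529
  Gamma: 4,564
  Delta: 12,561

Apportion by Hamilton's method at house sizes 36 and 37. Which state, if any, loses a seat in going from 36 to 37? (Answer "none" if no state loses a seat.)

Alpha

At 36 seats: Alpha 5, Beta 4, Gamma 7, Delta 20.
At 37 seats: Alpha 4, Beta 4, Gamma 8, Delta 21.
Alpha drops from 5 to 4.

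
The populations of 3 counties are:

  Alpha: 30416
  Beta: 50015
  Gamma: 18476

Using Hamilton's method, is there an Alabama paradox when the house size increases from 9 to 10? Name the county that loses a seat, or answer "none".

At 9 seats: Alpha 3, Beta 4, Gamma 2.
At 10 seats: Alpha 3, Beta 5, Gamma 2.
No county's allocation decreased.

none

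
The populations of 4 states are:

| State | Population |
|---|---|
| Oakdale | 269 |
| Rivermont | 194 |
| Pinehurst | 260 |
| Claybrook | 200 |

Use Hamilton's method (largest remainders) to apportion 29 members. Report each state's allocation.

The standard divisor is 923/29 ≈ 31.828.
Standard quotas: Oakdale 8.452, Rivermont 6.095, Pinehurst 8.169, Claybrook 6.284.
Lower quotas: Oakdale 8, Rivermont 6, Pinehurst 8, Claybrook 6 (sum 28, leaving 1 seat).
Remainders in descending order: Oakdale 0.452, Claybrook 0.284, Pinehurst 0.169, Rivermont 0.095.
The surplus seat goes to Oakdale.

Oakdale 9; Rivermont 6; Pinehurst 8; Claybrook 6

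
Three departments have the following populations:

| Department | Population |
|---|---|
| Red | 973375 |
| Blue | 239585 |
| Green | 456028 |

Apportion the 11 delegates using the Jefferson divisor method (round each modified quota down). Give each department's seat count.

Red: 7, Blue: 1, Green: 3

Standard divisor 1668988/11 ≈ 151726.182; standard quotas: Red 6.415, Blue 1.579, Green 3.006.
Rounding down gives 6, 1, 3 = 10 seats, so the divisor must be adjusted.
With modified divisor 130400: modified quotas Red 7.465, Blue 1.837, Green 3.497.
Rounding down: Red 7, Blue 1, Green 3 (total 11).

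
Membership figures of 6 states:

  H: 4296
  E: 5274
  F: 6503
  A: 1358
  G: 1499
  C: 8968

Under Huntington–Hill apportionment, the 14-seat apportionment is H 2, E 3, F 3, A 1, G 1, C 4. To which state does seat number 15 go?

Priority for the next seat is population ÷ (√(s·(s+1))).
Priorities: H 1753.835, E 1522.473, F 1877.254, A 960.251, G 1059.953, C 2005.306.
Highest priority: C.

C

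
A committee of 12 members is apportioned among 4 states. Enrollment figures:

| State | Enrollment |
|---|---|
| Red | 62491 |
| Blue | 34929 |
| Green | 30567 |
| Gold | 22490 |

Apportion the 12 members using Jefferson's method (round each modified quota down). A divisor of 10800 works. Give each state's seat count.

With modified divisor 10800: modified quotas Red 5.786, Blue 3.234, Green 2.830, Gold 2.082.
Rounding down: Red 5, Blue 3, Green 2, Gold 2 (total 12).

Red=5; Blue=3; Green=2; Gold=2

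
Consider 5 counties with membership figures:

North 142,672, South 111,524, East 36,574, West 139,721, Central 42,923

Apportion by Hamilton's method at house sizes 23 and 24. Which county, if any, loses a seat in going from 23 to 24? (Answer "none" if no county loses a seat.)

none

At 23 seats: North 7, South 5, East 2, West 7, Central 2.
At 24 seats: North 7, South 6, East 2, West 7, Central 2.
No county's allocation decreased.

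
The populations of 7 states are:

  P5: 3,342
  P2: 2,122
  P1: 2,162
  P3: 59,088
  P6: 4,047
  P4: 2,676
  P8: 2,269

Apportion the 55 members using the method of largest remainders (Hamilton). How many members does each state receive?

Standard divisor: 75706 ÷ 55 ≈ 1376.473.
Standard quotas: P5 2.4279, P2 1.5416, P1 1.5707, P3 42.9271, P6 2.9401, P4 1.9441, P8 1.6484.
Lower quotas: P5 2, P2 1, P1 1, P3 42, P6 2, P4 1, P8 1 (sum 50, leaving 5 seats).
Remainders in descending order: P4 0.9441, P6 0.9401, P3 0.9271, P8 0.6484, P1 0.5707, P2 0.5416, P5 0.4279.
Largest remainders: P4, P6, P3, P8, P1 receive the extra seats.

P5=2, P2=1, P1=2, P3=43, P6=3, P4=2, P8=2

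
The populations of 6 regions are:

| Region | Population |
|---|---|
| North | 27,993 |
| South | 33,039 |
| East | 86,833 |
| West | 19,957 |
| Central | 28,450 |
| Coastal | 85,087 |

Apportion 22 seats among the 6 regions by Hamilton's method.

North: 2, South: 3, East: 7, West: 1, Central: 2, Coastal: 7

The standard divisor is 281359/22 ≈ 12789.045.
Standard quotas: North 2.1888, South 2.5834, East 6.7896, West 1.5605, Central 2.2246, Coastal 6.6531.
Lower quotas: North 2, South 2, East 6, West 1, Central 2, Coastal 6 (sum 19, leaving 3 seats).
Remainders in descending order: East 0.7896, Coastal 0.6531, South 0.5834, West 0.5605, Central 0.2246, North 0.1888.
The surplus seats go to East, Coastal, South.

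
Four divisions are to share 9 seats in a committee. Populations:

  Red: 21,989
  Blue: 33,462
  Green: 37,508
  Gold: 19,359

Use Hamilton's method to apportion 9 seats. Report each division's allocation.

Total 112318; standard divisor 112318/9 ≈ 12479.778.
Standard quotas: Red 1.7620, Blue 2.6813, Green 3.0055, Gold 1.5512.
Lower quotas: Red 1, Blue 2, Green 3, Gold 1 (sum 7, leaving 2 seats).
Remainders in descending order: Red 0.7620, Blue 0.6813, Gold 0.5512, Green 0.0055.
Largest remainders: Red, Blue receive the extra seats.

Red 2, Blue 3, Green 3, Gold 1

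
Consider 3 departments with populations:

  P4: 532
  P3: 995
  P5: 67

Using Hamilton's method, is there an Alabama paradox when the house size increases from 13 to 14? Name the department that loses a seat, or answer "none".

At 13 seats: P4 4, P3 8, P5 1.
At 14 seats: P4 5, P3 9, P5 0.
P5 drops from 1 to 0.

P5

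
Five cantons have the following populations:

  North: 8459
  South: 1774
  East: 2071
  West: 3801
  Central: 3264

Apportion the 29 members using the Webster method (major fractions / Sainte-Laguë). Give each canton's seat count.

Standard divisor 19369/29 ≈ 667.897; standard quotas: North 12.665, South 2.656, East 3.101, West 5.691, Central 4.887.
Rounding to the nearest integer gives 13, 3, 3, 6, 5 = 30 seats, so the divisor must be adjusted.
With modified divisor 680: modified quotas North 12.440, South 2.609, East 3.046, West 5.590, Central 4.800.
Rounding to the nearest integer: North 12, South 3, East 3, West 6, Central 5 (total 29).

North 12, South 3, East 3, West 6, Central 5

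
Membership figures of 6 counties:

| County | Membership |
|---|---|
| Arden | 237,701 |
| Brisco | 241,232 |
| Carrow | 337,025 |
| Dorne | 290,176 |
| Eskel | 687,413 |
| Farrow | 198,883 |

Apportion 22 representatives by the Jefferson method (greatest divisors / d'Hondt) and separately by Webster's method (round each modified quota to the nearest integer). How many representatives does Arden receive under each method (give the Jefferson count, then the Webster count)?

2 and 3

Jefferson: Arden 2, Brisco 3, Carrow 4, Dorne 3, Eskel 8, Farrow 2.
Webster: Arden 3, Brisco 3, Carrow 4, Dorne 3, Eskel 7, Farrow 2.
Arden gets 2 under Jefferson and 3 under Webster.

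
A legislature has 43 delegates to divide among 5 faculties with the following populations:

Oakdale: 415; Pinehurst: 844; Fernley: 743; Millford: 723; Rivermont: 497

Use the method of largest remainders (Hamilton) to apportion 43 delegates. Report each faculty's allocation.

The standard divisor is 3222/43 ≈ 74.93.
Standard quotas: Oakdale 5.538, Pinehurst 11.264, Fernley 9.916, Millford 9.649, Rivermont 6.633.
Lower quotas: Oakdale 5, Pinehurst 11, Fernley 9, Millford 9, Rivermont 6 (sum 40, leaving 3 seats).
Remainders in descending order: Fernley 0.916, Millford 0.649, Rivermont 0.633, Oakdale 0.538, Pinehurst 0.264.
Largest remainders: Fernley, Millford, Rivermont receive the extra seats.

Oakdale: 5; Pinehurst: 11; Fernley: 10; Millford: 10; Rivermont: 7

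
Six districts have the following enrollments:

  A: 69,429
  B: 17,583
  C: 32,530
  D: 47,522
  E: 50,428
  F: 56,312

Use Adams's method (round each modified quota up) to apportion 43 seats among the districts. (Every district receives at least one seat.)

A: 11, B: 3, C: 5, D: 7, E: 8, F: 9

Standard divisor 273804/43 ≈ 6367.535; standard quotas: A 10.904, B 2.761, C 5.109, D 7.463, E 7.920, F 8.844.
Rounding up gives 11, 3, 6, 8, 8, 9 = 45 seats, so the divisor must be adjusted.
With modified divisor 6900: modified quotas A 10.062, B 2.548, C 4.714, D 6.887, E 7.308, F 8.161.
Rounding up: A 11, B 3, C 5, D 7, E 8, F 9 (total 43).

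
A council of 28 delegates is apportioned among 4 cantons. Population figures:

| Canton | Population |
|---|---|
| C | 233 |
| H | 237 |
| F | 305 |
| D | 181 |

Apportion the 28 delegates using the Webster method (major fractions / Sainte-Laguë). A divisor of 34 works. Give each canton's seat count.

With modified divisor 34: modified quotas C 6.853, H 6.971, F 8.971, D 5.324.
Rounding to the nearest integer: C 7, H 7, F 9, D 5 (total 28).

C 7, H 7, F 9, D 5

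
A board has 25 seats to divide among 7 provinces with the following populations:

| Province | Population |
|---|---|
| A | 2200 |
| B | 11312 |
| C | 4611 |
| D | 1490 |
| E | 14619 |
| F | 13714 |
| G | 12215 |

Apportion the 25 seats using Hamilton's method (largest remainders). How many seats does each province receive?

A: 1; B: 5; C: 2; D: 0; E: 6; F: 6; G: 5

The standard divisor is 60161/25 ≈ 2406.44.
Standard quotas: A 0.9142, B 4.7007, C 1.9161, D 0.6192, E 6.0749, F 5.6989, G 5.0760.
Lower quotas: A 0, B 4, C 1, D 0, E 6, F 5, G 5 (sum 21, leaving 4 seats).
Remainders in descending order: C 0.9161, A 0.9142, B 0.7007, F 0.6989, D 0.6192, G 0.0760, E 0.0749.
The surplus seats go to C, A, B, F.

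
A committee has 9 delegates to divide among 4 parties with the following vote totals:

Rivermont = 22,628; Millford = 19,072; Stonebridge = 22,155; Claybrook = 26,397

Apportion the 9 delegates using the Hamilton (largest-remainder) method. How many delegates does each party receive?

Total 90252; standard divisor 90252/9 = 10028.
Standard quotas: Rivermont 2.2565, Millford 1.9019, Stonebridge 2.2093, Claybrook 2.6323.
Lower quotas: Rivermont 2, Millford 1, Stonebridge 2, Claybrook 2 (sum 7, leaving 2 seats).
Remainders in descending order: Millford 0.9019, Claybrook 0.6323, Rivermont 0.2565, Stonebridge 0.2093.
The surplus seats go to Millford, Claybrook.

Rivermont: 2, Millford: 2, Stonebridge: 2, Claybrook: 3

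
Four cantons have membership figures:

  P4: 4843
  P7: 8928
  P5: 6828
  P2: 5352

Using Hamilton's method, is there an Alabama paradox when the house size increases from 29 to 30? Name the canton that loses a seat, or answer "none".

none

At 29 seats: P4 5, P7 10, P5 8, P2 6.
At 30 seats: P4 6, P7 10, P5 8, P2 6.
No canton's allocation decreased.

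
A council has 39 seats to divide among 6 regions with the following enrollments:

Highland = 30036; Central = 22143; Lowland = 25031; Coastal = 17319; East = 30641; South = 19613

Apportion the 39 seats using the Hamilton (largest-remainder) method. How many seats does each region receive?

Highland: 8, Central: 6, Lowland: 7, Coastal: 5, East: 8, South: 5

Standard divisor: 144783 ÷ 39 ≈ 3712.385.
Standard quotas: Highland 8.0908, Central 5.9646, Lowland 6.7426, Coastal 4.6652, East 8.2537, South 5.2831.
Lower quotas: Highland 8, Central 5, Lowland 6, Coastal 4, East 8, South 5 (sum 36, leaving 3 seats).
Remainders in descending order: Central 0.9646, Lowland 0.7426, Coastal 0.6652, South 0.2831, East 0.2537, Highland 0.0908.
The surplus seats go to Central, Lowland, Coastal.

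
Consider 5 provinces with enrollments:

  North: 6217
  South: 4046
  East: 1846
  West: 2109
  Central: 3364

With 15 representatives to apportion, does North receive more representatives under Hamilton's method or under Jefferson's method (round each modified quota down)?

Jefferson

Hamilton: North 5, South 3, East 2, West 2, Central 3.
Jefferson: North 6, South 3, East 1, West 2, Central 3.
North gets 5 under Hamilton and 6 under Jefferson.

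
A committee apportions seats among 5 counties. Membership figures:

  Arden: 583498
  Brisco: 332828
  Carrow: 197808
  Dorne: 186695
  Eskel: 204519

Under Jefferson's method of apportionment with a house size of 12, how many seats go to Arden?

Standard divisor 1505348/12 ≈ 125445.667; standard quotas: Arden 4.651, Brisco 2.653, Carrow 1.577, Dorne 1.488, Eskel 1.630.
Rounding down gives 4, 2, 1, 1, 1 = 9 seats, so the divisor must be adjusted.
With modified divisor 100600: modified quotas Arden 5.800, Brisco 3.308, Carrow 1.966, Dorne 1.856, Eskel 2.033.
Rounding down: Arden 5, Brisco 3, Carrow 1, Dorne 1, Eskel 2 (total 12).
Arden receives 5.

5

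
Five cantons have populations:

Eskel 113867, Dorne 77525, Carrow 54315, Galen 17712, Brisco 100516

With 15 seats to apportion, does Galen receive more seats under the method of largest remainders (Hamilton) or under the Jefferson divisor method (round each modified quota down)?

Hamilton

Hamilton: Eskel 5, Dorne 3, Carrow 2, Galen 1, Brisco 4.
Jefferson: Eskel 5, Dorne 3, Carrow 2, Galen 0, Brisco 5.
Galen gets 1 under Hamilton and 0 under Jefferson.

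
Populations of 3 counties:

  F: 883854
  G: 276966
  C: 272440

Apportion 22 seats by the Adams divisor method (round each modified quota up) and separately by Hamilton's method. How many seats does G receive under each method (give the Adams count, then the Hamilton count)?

5 and 4

Adams: F 13, G 5, C 4.
Hamilton: F 14, G 4, C 4.
G gets 5 under Adams and 4 under Hamilton.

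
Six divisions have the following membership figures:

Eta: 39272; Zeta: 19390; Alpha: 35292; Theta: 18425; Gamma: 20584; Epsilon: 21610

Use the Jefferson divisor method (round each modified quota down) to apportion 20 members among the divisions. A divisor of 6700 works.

Eta=5, Zeta=2, Alpha=5, Theta=2, Gamma=3, Epsilon=3

With modified divisor 6700: modified quotas Eta 5.861, Zeta 2.894, Alpha 5.267, Theta 2.750, Gamma 3.072, Epsilon 3.225.
Rounding down: Eta 5, Zeta 2, Alpha 5, Theta 2, Gamma 3, Epsilon 3 (total 20).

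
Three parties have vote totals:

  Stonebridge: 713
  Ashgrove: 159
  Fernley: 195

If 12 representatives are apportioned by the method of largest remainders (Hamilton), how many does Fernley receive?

Standard divisor: 1067 ÷ 12 ≈ 88.917.
Standard quotas: Stonebridge 8.019, Ashgrove 1.788, Fernley 2.193.
Lower quotas: Stonebridge 8, Ashgrove 1, Fernley 2 (sum 11, leaving 1 seat).
Remainders in descending order: Ashgrove 0.788, Fernley 0.193, Stonebridge 0.019.
The surplus seat goes to Ashgrove.
Fernley receives 2.

2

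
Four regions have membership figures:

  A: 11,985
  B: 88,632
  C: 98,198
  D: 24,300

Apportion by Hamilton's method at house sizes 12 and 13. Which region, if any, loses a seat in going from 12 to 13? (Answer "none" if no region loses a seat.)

At 12 seats: A 1, B 5, C 5, D 1.
At 13 seats: A 1, B 5, C 6, D 1.
No region's allocation decreased.

none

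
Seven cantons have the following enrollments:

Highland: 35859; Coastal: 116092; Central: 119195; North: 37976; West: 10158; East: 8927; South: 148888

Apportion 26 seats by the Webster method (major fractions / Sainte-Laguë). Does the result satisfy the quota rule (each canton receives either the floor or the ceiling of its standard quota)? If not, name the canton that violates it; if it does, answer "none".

Standard quotas: Highland 1.954, Coastal 6.327, Central 6.496, North 2.070, West 0.554, East 0.486, South 8.114.
Webster allocation: Highland 2, Coastal 6, Central 7, North 2, West 1, East 0, South 8.
Every allocation lies between the lower and upper quota.

none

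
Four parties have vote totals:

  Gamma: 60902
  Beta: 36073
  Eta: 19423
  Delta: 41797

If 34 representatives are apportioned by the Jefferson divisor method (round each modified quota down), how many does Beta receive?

8

Standard divisor 158195/34 ≈ 4652.794; standard quotas: Gamma 13.089, Beta 7.753, Eta 4.174, Delta 8.983.
Rounding down gives 13, 7, 4, 8 = 32 seats, so the divisor must be adjusted.
With modified divisor 4400: modified quotas Gamma 13.841, Beta 8.198, Eta 4.414, Delta 9.499.
Rounding down: Gamma 13, Beta 8, Eta 4, Delta 9 (total 34).
Beta receives 8.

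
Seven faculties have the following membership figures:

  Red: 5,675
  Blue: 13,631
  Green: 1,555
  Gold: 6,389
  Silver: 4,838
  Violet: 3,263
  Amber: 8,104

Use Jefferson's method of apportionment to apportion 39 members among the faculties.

Standard divisor 43455/39 ≈ 1114.231; standard quotas: Red 5.093, Blue 12.234, Green 1.396, Gold 5.734, Silver 4.342, Violet 2.928, Amber 7.273.
Rounding down gives 5, 12, 1, 5, 4, 2, 7 = 36 seats, so the divisor must be adjusted.
With modified divisor 1030: modified quotas Red 5.510, Blue 13.234, Green 1.510, Gold 6.203, Silver 4.697, Violet 3.168, Amber 7.868.
Rounding down: Red 5, Blue 13, Green 1, Gold 6, Silver 4, Violet 3, Amber 7 (total 39).

Red 5, Blue 13, Green 1, Gold 6, Silver 4, Violet 3, Amber 7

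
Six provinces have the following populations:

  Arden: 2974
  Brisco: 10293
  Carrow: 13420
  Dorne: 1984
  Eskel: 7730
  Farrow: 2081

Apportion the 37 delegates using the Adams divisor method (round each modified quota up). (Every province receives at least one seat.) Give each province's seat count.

Standard divisor 38482/37 ≈ 1040.054; standard quotas: Arden 2.859, Brisco 9.897, Carrow 12.903, Dorne 1.908, Eskel 7.432, Farrow 2.001.
Rounding up gives 3, 10, 13, 2, 8, 3 = 39 seats, so the divisor must be adjusted.
With modified divisor 1110: modified quotas Arden 2.679, Brisco 9.273, Carrow 12.090, Dorne 1.787, Eskel 6.964, Farrow 1.875.
Rounding up: Arden 3, Brisco 10, Carrow 13, Dorne 2, Eskel 7, Farrow 2 (total 37).

Arden 3; Brisco 10; Carrow 13; Dorne 2; Eskel 7; Farrow 2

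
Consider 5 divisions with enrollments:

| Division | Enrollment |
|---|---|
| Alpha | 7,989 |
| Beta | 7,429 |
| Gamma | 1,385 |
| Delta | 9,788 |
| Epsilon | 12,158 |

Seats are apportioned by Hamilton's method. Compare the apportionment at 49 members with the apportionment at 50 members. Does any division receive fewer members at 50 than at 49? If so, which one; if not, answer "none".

Beta

At 49 seats: Alpha 10, Beta 10, Gamma 2, Delta 12, Epsilon 15.
At 50 seats: Alpha 10, Beta 9, Gamma 2, Delta 13, Epsilon 16.
Beta drops from 10 to 9.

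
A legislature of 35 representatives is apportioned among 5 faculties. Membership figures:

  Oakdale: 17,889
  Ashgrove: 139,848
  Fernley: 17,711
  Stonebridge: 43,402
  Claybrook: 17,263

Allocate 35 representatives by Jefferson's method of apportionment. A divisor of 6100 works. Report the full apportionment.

With modified divisor 6100: modified quotas Oakdale 2.933, Ashgrove 22.926, Fernley 2.903, Stonebridge 7.115, Claybrook 2.830.
Rounding down: Oakdale 2, Ashgrove 22, Fernley 2, Stonebridge 7, Claybrook 2 (total 35).

Oakdale 2, Ashgrove 22, Fernley 2, Stonebridge 7, Claybrook 2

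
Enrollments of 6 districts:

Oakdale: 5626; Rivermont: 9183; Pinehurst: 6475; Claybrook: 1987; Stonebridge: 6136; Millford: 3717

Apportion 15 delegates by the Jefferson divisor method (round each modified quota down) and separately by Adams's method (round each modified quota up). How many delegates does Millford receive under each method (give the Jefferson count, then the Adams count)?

Jefferson: Oakdale 3, Rivermont 4, Pinehurst 3, Claybrook 1, Stonebridge 3, Millford 1.
Adams: Oakdale 2, Rivermont 4, Pinehurst 3, Claybrook 1, Stonebridge 3, Millford 2.
Millford gets 1 under Jefferson and 2 under Adams.

1 and 2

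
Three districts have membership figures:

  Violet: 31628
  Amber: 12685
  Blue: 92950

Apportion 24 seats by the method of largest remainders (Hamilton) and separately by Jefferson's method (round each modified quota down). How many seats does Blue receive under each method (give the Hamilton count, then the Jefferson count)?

16 and 17

Hamilton: Violet 6, Amber 2, Blue 16.
Jefferson: Violet 5, Amber 2, Blue 17.
Blue gets 16 under Hamilton and 17 under Jefferson.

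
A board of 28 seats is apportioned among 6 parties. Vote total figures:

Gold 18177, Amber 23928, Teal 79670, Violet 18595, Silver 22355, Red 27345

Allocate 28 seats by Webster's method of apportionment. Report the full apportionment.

Standard divisor 190070/28 ≈ 6788.214; standard quotas: Gold 2.678, Amber 3.525, Teal 11.737, Violet 2.739, Silver 3.293, Red 4.028.
Rounding to the nearest integer gives 3, 4, 12, 3, 3, 4 = 29 seats, so the divisor must be adjusted.
With modified divisor 6900: modified quotas Gold 2.634, Amber 3.468, Teal 11.546, Violet 2.695, Silver 3.240, Red 3.963.
Rounding to the nearest integer: Gold 3, Amber 3, Teal 12, Violet 3, Silver 3, Red 4 (total 28).

Gold: 3, Amber: 3, Teal: 12, Violet: 3, Silver: 3, Red: 4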